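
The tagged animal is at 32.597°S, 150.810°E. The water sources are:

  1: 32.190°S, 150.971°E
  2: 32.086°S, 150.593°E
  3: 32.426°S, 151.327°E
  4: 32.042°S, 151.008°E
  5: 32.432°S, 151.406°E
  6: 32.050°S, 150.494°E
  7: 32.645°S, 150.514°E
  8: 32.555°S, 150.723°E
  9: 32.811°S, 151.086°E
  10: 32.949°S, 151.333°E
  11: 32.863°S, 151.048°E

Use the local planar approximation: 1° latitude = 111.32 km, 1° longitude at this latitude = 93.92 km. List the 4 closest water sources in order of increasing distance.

Distances from 32.597°S, 150.810°E:
1: √((0.407·111.32)² + (0.161·93.92)²) = √(2052.74600 + 228.64827) = 47.764 km
2: √((0.511·111.32)² + (-0.217·93.92)²) = √(3235.84862 + 415.37049) = 60.425 km
3: √((0.171·111.32)² + (0.517·93.92)²) = √(362.35864 + 2357.74729) = 52.155 km
4: √((0.555·111.32)² + (0.198·93.92)²) = √(3817.08966 + 345.81717) = 64.521 km
5: √((0.165·111.32)² + (0.596·93.92)²) = √(337.37608 + 3133.34840) = 58.913 km
6: √((0.547·111.32)² + (-0.316·93.92)²) = √(3707.84054 + 880.82642) = 67.740 km
7: √((-0.048·111.32)² + (-0.296·93.92)²) = √(28.55150 + 772.85779) = 28.309 km
8: √((0.042·111.32)² + (-0.087·93.92)²) = √(21.85974 + 66.76589) = 9.414 km
9: √((-0.214·111.32)² + (0.276·93.92)²) = √(567.51055 + 671.94594) = 35.206 km
10: √((-0.352·111.32)² + (0.523·93.92)²) = √(1535.43601 + 2412.79012) = 62.835 km
11: √((-0.266·111.32)² + (0.238·93.92)²) = √(876.81843 + 499.65482) = 37.101 km
Sorted: 8 (9.414 km) < 7 (28.309 km) < 9 (35.206 km) < 11 (37.101 km) < 1 (47.764 km) < 3 (52.155 km) < …

8, 7, 9, 11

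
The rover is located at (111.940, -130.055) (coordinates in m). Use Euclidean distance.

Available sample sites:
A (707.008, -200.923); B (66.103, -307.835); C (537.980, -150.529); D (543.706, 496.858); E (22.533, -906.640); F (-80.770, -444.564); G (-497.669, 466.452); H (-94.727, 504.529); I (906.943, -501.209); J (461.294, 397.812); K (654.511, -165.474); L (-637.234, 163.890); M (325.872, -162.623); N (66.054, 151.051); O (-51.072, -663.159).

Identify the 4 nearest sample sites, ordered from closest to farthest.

Distances from (111.940, -130.055):
A: √((595.068)² + (-70.868)²) = √(354105.92462 + 5022.27342) = 599.273 m
B: √((-45.837)² + (-177.780)²) = √(2101.03057 + 31605.72840) = 183.594 m
C: √((426.040)² + (-20.474)²) = √(181510.08160 + 419.18468) = 426.532 m
D: √((431.766)² + (626.913)²) = √(186421.87876 + 393019.90957) = 761.211 m
E: √((-89.407)² + (-776.585)²) = √(7993.61165 + 603084.26223) = 781.715 m
F: √((-192.710)² + (-314.509)²) = √(37137.14410 + 98915.91108) = 368.854 m
G: √((-609.609)² + (596.507)²) = √(371623.13288 + 355820.60105) = 852.903 m
H: √((-206.667)² + (634.584)²) = √(42711.24889 + 402696.85306) = 667.389 m
I: √((795.003)² + (-371.154)²) = √(632029.77001 + 137755.29172) = 877.374 m
J: √((349.354)² + (527.867)²) = √(122048.21732 + 278643.56969) = 633.002 m
K: √((542.571)² + (-35.419)²) = √(294383.29004 + 1254.50556) = 543.726 m
L: √((-749.174)² + (293.945)²) = √(561261.68228 + 86403.66303) = 804.777 m
M: √((213.932)² + (-32.568)²) = √(45766.90062 + 1060.67462) = 216.397 m
N: √((-45.886)² + (281.106)²) = √(2105.52500 + 79020.58324) = 284.826 m
O: √((-163.012)² + (-533.104)²) = √(26572.91214 + 284199.87482) = 557.470 m
Sorted: B (183.594 m) < M (216.397 m) < N (284.826 m) < F (368.854 m) < C (426.532 m) < K (543.726 m) < …

B, M, N, F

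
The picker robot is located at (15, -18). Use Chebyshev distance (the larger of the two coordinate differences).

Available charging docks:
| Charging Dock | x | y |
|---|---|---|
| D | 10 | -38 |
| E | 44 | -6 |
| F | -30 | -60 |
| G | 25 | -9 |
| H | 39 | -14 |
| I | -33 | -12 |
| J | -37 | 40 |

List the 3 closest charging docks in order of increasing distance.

G, D, H

Distances from (15, -18):
D: 20
E: 29
F: 45
G: 10
H: 24
I: 48
J: 58
Sorted: G (10) < D (20) < H (24) < E (29) < F (45) < …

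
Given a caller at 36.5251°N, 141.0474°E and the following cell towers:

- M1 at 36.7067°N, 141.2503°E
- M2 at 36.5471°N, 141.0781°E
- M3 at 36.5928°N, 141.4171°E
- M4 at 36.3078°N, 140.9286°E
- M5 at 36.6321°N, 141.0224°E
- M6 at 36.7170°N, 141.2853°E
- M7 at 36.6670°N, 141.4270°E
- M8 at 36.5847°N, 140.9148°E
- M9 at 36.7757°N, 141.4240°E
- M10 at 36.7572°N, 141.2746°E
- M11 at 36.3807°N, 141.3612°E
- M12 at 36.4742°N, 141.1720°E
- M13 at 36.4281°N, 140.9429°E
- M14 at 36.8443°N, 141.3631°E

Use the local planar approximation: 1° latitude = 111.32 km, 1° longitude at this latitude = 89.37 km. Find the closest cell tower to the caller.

Distances from 36.5251°N, 141.0474°E:
M1: √((0.1816·111.32)² + (0.2029·89.37)²) = √(408.675012 + 328.811963) = 27.1567 km
M2: √((0.0220·111.32)² + (0.0307·89.37)²) = √(5.997797 + 7.527665) = 3.6777 km
M3: √((0.0677·111.32)² + (0.3697·89.37)²) = √(56.796782 + 1091.647481) = 33.8887 km
M4: √((-0.2173·111.32)² + (-0.1188·89.37)²) = √(585.148166 + 112.724002) = 26.4173 km
M5: √((0.1070·111.32)² + (-0.0250·89.37)²) = √(141.877638 + 4.991873) = 12.1190 km
M6: √((0.1919·111.32)² + (0.2379·89.37)²) = √(456.348203 + 452.035351) = 30.1394 km
M7: √((0.1419·111.32)² + (0.3796·89.37)²) = √(249.523346 + 1150.895583) = 37.4222 km
M8: √((0.0596·111.32)² + (-0.1326·89.37)²) = √(44.018873 + 140.433450) = 13.5813 km
M9: √((0.2506·111.32)² + (0.3766·89.37)²) = √(778.231004 + 1132.776282) = 43.7151 km
M10: √((0.2321·111.32)² + (0.2272·89.37)²) = √(667.569792 + 412.287502) = 32.8612 km
M11: √((-0.1444·111.32)² + (0.3138·89.37)²) = √(258.393022 + 786.483099) = 32.3245 km
M12: √((-0.0509·111.32)² + (0.1246·89.37)²) = √(32.105686 + 123.999405) = 12.4942 km
M13: √((-0.0970·111.32)² + (-0.1045·89.37)²) = √(116.597668 + 87.220003) = 14.2765 km
M14: √((0.3192·111.32)² + (0.3157·89.37)²) = √(1262.618536 + 796.035947) = 45.3724 km
Minimum: M2 at 3.6777 km.

M2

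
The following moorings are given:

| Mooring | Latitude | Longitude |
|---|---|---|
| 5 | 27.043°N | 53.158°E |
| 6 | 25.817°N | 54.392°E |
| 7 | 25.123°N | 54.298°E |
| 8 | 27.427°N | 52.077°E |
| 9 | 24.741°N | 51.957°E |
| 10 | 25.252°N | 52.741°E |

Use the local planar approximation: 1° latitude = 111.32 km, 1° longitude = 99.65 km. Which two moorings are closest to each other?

6 and 7

Pairwise distances:
5–6: 183.705 km
5–7: 242.049 km
5–8: 115.893 km
5–9: 282.828 km
5–10: 203.658 km
6–7: 77.822 km
6–8: 292.129 km
6–9: 270.602 km
6–10: 176.135 km
7–8: 338.772 km
7–9: 237.125 km
7–10: 155.818 km
8–9: 299.245 km
8–10: 250.999 km
9–10: 96.641 km
Closest pair: 6–7 at 77.822 km.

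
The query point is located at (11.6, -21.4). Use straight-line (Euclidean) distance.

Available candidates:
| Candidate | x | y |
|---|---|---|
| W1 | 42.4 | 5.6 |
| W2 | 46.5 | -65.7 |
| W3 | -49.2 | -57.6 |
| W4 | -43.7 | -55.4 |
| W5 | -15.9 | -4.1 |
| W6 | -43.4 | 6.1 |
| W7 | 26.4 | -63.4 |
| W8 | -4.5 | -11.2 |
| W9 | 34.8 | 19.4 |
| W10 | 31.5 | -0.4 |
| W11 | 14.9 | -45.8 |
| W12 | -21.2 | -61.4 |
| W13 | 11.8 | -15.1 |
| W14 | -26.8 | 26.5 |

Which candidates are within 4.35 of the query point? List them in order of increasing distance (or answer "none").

Distances from (11.6, -21.4):
W1: 41.0
W2: 56.4
W3: 70.8
W4: 64.9
W5: 32.5
W6: 61.5
W7: 44.5
W8: 19.1
W9: 46.9
W10: 28.9
W11: 24.6
W12: 51.7
W13: 6.3
W14: 61.4
Threshold 4.35: none within range.

none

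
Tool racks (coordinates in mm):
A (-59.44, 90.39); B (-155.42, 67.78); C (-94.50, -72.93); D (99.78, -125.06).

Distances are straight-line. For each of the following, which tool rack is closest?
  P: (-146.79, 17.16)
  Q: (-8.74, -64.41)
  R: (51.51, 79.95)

P→B; Q→C; R→A

P at (-146.79, 17.16):
  A: √((87.35)² + (73.23)²) = √(7630.0225 + 5362.6329) = 113.99 mm
  B: √((-8.63)² + (50.62)²) = √(74.4769 + 2562.3844) = 51.35 mm
  C: √((52.29)² + (-90.09)²) = √(2734.2441 + 8116.2081) = 104.17 mm
  D: √((246.57)² + (-142.22)²) = √(60796.7649 + 20226.5284) = 284.65 mm
  → nearest: B (51.35 mm)
Q at (-8.74, -64.41):
  A: √((-50.70)² + (154.80)²) = √(2570.4900 + 23963.0400) = 162.89 mm
  B: √((-146.68)² + (132.19)²) = √(21515.0224 + 17474.1961) = 197.46 mm
  C: √((-85.76)² + (-8.52)²) = √(7354.7776 + 72.5904) = 86.18 mm
  D: √((108.52)² + (-60.65)²) = √(11776.5904 + 3678.4225) = 124.32 mm
  → nearest: C (86.18 mm)
R at (51.51, 79.95):
  A: √((-110.95)² + (10.44)²) = √(12309.9025 + 108.9936) = 111.44 mm
  B: √((-206.93)² + (-12.17)²) = √(42820.0249 + 148.1089) = 207.29 mm
  C: √((-146.01)² + (-152.88)²) = √(21318.9201 + 23372.2944) = 211.40 mm
  D: √((48.27)² + (-205.01)²) = √(2329.9929 + 42029.1001) = 210.62 mm
  → nearest: A (111.44 mm)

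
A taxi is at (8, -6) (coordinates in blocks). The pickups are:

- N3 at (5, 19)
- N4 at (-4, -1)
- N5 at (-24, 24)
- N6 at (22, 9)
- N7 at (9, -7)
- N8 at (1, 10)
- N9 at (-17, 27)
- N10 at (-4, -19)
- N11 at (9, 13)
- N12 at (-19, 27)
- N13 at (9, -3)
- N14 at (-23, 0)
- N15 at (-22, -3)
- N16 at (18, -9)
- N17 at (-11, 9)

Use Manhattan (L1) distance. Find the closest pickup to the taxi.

Distances from (8, -6):
N3: 28 blocks
N4: 17 blocks
N5: 62 blocks
N6: 29 blocks
N7: 2 blocks
N8: 23 blocks
N9: 58 blocks
N10: 25 blocks
N11: 20 blocks
N12: 60 blocks
N13: 4 blocks
N14: 37 blocks
N15: 33 blocks
N16: 13 blocks
N17: 34 blocks
Minimum: N7 at 2 blocks.

N7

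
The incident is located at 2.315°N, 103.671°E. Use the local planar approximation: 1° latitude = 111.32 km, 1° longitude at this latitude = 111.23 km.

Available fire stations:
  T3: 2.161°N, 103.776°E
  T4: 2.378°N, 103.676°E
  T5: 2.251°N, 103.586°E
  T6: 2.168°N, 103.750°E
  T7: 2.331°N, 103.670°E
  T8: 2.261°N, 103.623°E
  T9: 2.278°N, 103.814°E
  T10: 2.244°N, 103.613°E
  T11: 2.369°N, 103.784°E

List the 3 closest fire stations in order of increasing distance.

Distances from 2.315°N, 103.671°E:
T3: √((-0.154·111.32)² + (0.105·111.23)²) = √(293.89205 + 136.40254) = 20.744 km
T4: √((0.063·111.32)² + (0.005·111.23)²) = √(49.18441 + 0.30930) = 7.035 km
T5: √((-0.064·111.32)² + (-0.085·111.23)²) = √(50.75822 + 89.38852) = 11.838 km
T6: √((-0.147·111.32)² + (0.079·111.23)²) = √(267.78181 + 77.21436) = 18.574 km
T7: √((0.016·111.32)² + (-0.001·111.23)²) = √(3.17239 + 0.01237) = 1.785 km
T8: √((-0.054·111.32)² + (-0.048·111.23)²) = √(36.13549 + 28.50535) = 8.040 km
T9: √((-0.037·111.32)² + (0.143·111.23)²) = √(16.96484 + 252.99734) = 16.431 km
T10: √((-0.071·111.32)² + (-0.058·111.23)²) = √(62.46879 + 41.61979) = 10.202 km
T11: √((0.054·111.32)² + (0.113·111.23)²) = √(36.13549 + 157.97951) = 13.933 km
Sorted: T7 (1.785 km) < T4 (7.035 km) < T8 (8.040 km) < T10 (10.202 km) < T5 (11.838 km) < …

T7, T4, T8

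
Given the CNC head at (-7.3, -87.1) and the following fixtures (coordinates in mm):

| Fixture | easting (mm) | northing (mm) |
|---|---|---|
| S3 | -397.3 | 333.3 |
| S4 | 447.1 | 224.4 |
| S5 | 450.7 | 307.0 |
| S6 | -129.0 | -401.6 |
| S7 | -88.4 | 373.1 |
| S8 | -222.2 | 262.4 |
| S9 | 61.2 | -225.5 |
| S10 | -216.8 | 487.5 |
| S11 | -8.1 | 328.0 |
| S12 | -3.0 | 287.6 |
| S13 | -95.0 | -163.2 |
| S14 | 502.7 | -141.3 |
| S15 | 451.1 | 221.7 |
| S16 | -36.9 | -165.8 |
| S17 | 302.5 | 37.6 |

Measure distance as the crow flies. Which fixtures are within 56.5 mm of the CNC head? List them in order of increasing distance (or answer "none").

none

Distances from (-7.3, -87.1):
S3: 573.4 mm
S4: 550.9 mm
S5: 604.2 mm
S6: 337.2 mm
S7: 467.3 mm
S8: 410.3 mm
S9: 154.4 mm
S10: 611.6 mm
S11: 415.1 mm
S12: 374.7 mm
S13: 116.1 mm
S14: 512.9 mm
S15: 552.7 mm
S16: 84.1 mm
S17: 334.0 mm
Threshold 56.5 mm: none within range.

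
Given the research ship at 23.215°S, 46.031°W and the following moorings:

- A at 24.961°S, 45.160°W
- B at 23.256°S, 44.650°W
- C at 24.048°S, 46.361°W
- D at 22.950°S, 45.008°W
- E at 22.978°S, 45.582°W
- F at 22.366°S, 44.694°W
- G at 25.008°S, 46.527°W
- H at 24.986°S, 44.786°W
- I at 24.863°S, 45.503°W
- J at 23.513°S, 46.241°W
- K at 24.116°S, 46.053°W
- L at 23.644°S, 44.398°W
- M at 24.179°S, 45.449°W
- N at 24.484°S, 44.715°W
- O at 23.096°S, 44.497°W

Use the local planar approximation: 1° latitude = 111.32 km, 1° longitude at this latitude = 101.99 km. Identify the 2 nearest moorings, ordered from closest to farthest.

J, E

Distances from 23.215°S, 46.031°W:
A: 213.703 km
B: 140.922 km
C: 98.649 km
D: 108.426 km
E: 52.850 km
F: 165.911 km
G: 205.908 km
H: 234.501 km
I: 191.196 km
J: 39.487 km
K: 100.324 km
L: 173.261 km
M: 122.635 km
N: 194.860 km
O: 157.012 km
Sorted: J (39.487 km) < E (52.850 km) < C (98.649 km) < K (100.324 km) < …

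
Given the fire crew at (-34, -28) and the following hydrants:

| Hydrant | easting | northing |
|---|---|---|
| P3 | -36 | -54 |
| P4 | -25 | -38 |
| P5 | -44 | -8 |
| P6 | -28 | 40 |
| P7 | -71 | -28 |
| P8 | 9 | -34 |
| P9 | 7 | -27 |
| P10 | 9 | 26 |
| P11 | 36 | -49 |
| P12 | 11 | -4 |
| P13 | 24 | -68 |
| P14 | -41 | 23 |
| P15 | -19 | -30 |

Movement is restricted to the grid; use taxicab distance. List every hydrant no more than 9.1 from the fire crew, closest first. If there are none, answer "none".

none

Distances from (-34, -28):
P3: |-2| + |-26| = 2 + 26 = 28
P4: |9| + |-10| = 9 + 10 = 19
P5: |-10| + |20| = 10 + 20 = 30
P6: |6| + |68| = 6 + 68 = 74
P7: |-37| + |0| = 37 + 0 = 37
P8: |43| + |-6| = 43 + 6 = 49
P9: |41| + |1| = 41 + 1 = 42
P10: |43| + |54| = 43 + 54 = 97
P11: |70| + |-21| = 70 + 21 = 91
P12: |45| + |24| = 45 + 24 = 69
P13: |58| + |-40| = 58 + 40 = 98
P14: |-7| + |51| = 7 + 51 = 58
P15: |15| + |-2| = 15 + 2 = 17
Threshold 9.1: none within range.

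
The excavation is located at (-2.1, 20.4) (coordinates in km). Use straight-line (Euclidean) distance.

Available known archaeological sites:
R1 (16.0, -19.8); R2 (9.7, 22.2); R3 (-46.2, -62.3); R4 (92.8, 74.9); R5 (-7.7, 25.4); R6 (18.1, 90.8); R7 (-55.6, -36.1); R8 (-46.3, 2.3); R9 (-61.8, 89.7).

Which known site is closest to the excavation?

R5

Distances from (-2.1, 20.4):
R1: √((18.1)² + (-40.2)²) = √(327.610 + 1616.040) = 44.1 km
R2: √((11.8)² + (1.8)²) = √(139.240 + 3.240) = 11.9 km
R3: √((-44.1)² + (-82.7)²) = √(1944.810 + 6839.290) = 93.7 km
R4: √((94.9)² + (54.5)²) = √(9006.010 + 2970.250) = 109.4 km
R5: √((-5.6)² + (5.0)²) = √(31.360 + 25.000) = 7.5 km
R6: √((20.2)² + (70.4)²) = √(408.040 + 4956.160) = 73.2 km
R7: √((-53.5)² + (-56.5)²) = √(2862.250 + 3192.250) = 77.8 km
R8: √((-44.2)² + (-18.1)²) = √(1953.640 + 327.610) = 47.8 km
R9: √((-59.7)² + (69.3)²) = √(3564.090 + 4802.490) = 91.5 km
Minimum: R5 at 7.5 km.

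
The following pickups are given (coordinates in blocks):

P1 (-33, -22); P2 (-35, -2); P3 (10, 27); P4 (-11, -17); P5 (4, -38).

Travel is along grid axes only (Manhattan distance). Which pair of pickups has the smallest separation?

Pairwise distances:
P1–P2: |-2| + |20| = 2 + 20 = 22 blocks
P1–P3: |43| + |49| = 43 + 49 = 92 blocks
P1–P4: |22| + |5| = 22 + 5 = 27 blocks
P1–P5: |37| + |-16| = 37 + 16 = 53 blocks
P2–P3: |45| + |29| = 45 + 29 = 74 blocks
P2–P4: |24| + |-15| = 24 + 15 = 39 blocks
P2–P5: |39| + |-36| = 39 + 36 = 75 blocks
P3–P4: |-21| + |-44| = 21 + 44 = 65 blocks
P3–P5: |-6| + |-65| = 6 + 65 = 71 blocks
P4–P5: |15| + |-21| = 15 + 21 = 36 blocks
Closest pair: P1–P2 at 22 blocks.

P1 and P2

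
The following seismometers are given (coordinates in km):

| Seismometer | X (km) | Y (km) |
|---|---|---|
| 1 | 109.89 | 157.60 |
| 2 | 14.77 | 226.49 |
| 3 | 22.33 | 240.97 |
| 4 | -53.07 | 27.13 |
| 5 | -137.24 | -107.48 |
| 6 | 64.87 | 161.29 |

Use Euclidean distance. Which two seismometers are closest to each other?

2 and 3

Pairwise distances:
2–3: 16.33 km
1–6: 45.17 km
2–6: 82.23 km
3–6: 90.32 km
1–2: 117.45 km
1–3: 120.90 km
4–5: 158.76 km
4–6: 178.63 km
1–4: 208.75 km
2–4: 210.59 km
3–4: 226.74 km
5–6: 336.28 km
1–5: 362.41 km
2–5: 366.94 km
3–5: 383.25 km
Closest pair: 2–3 at 16.33 km.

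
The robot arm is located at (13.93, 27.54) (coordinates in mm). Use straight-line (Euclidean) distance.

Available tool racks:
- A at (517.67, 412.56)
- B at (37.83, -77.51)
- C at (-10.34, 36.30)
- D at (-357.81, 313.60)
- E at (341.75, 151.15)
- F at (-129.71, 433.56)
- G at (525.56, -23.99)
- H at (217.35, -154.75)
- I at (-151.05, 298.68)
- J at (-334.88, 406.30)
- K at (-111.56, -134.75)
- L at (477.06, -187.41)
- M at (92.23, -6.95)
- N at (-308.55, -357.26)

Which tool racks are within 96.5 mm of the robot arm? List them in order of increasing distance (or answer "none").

Distances from (13.93, 27.54):
A: 634.03 mm
B: 107.73 mm
C: 25.80 mm
D: 469.06 mm
E: 350.35 mm
F: 430.68 mm
G: 514.22 mm
H: 273.15 mm
I: 317.39 mm
J: 514.91 mm
K: 205.15 mm
L: 510.58 mm
M: 85.56 mm
N: 502.06 mm
Threshold 96.5 mm: C (25.80 mm), M (85.56 mm) are within range.

C, M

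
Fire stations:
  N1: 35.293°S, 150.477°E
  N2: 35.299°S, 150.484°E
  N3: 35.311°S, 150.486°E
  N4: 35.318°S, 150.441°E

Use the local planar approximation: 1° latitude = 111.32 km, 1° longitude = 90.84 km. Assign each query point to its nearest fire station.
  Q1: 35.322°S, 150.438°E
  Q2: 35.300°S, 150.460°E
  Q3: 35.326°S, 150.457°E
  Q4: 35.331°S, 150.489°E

Q1→N4; Q2→N1; Q3→N4; Q4→N3

Q1 at 35.322°S, 150.438°E:
  N1: 4.793 km
  N2: 4.901 km
  N3: 4.529 km
  N4: 0.522 km
  → nearest: N4 (0.522 km)
Q2 at 35.300°S, 150.460°E:
  N1: 1.730 km
  N2: 2.183 km
  N3: 2.660 km
  N4: 2.645 km
  → nearest: N1 (1.730 km)
Q3 at 35.326°S, 150.457°E:
  N1: 4.098 km
  N2: 3.879 km
  N3: 3.119 km
  N4: 1.705 km
  → nearest: N4 (1.705 km)
Q4 at 35.331°S, 150.489°E:
  N1: 4.368 km
  N2: 3.591 km
  N3: 2.243 km
  N4: 4.594 km
  → nearest: N3 (2.243 km)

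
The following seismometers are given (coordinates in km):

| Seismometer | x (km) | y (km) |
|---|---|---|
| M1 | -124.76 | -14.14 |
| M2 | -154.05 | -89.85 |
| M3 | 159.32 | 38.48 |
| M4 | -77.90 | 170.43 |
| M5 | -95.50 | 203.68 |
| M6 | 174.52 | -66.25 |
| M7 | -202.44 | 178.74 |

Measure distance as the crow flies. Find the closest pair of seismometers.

Pairwise distances:
M1–M2: 81.18 km
M1–M3: 288.91 km
M1–M4: 190.43 km
M1–M5: 219.78 km
M1–M6: 303.78 km
M1–M7: 207.93 km
M2–M3: 338.63 km
M2–M4: 271.19 km
M2–M5: 299.31 km
M2–M6: 329.42 km
M2–M7: 272.91 km
M3–M4: 271.45 km
M3–M5: 303.68 km
M3–M6: 105.83 km
M3–M7: 388.00 km
M4–M5: 37.62 km
M4–M6: 346.02 km
M4–M7: 124.82 km
M5–M6: 381.80 km
M5–M7: 109.81 km
M6–M7: 449.58 km
Closest pair: M4–M5 at 37.62 km.

M4 and M5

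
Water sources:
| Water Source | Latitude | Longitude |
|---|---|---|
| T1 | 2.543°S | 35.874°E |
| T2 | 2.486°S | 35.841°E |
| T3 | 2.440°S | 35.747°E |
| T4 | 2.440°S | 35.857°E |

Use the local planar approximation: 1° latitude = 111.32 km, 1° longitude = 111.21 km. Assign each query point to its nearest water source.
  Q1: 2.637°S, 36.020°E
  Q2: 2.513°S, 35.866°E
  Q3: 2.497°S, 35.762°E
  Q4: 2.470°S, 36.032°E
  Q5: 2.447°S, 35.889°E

Q1→T1; Q2→T1; Q3→T3; Q4→T1; Q5→T4

Q1 at 2.637°S, 36.020°E:
  T1: √((0.094·111.32)² + (-0.146·111.21)²) = √(109.49697 + 263.62913) = 19.316 km
  T2: √((0.151·111.32)² + (-0.179·111.21)²) = √(282.55324 + 396.27233) = 26.054 km
  T3: √((0.197·111.32)² + (-0.273·111.21)²) = √(480.92665 + 921.74964) = 37.452 km
  T4: √((0.197·111.32)² + (-0.163·111.21)²) = √(480.92665 + 328.59647) = 28.452 km
  → nearest: T1 (19.316 km)
Q2 at 2.513°S, 35.866°E:
  T1: √((-0.030·111.32)² + (0.008·111.21)²) = √(11.15293 + 0.79153) = 3.456 km
  T2: √((0.027·111.32)² + (-0.025·111.21)²) = √(9.03387 + 7.72979) = 4.094 km
  T3: √((0.073·111.32)² + (-0.119·111.21)²) = √(66.03773 + 175.13849) = 15.530 km
  T4: √((0.073·111.32)² + (-0.009·111.21)²) = √(66.03773 + 1.00178) = 8.188 km
  → nearest: T1 (3.456 km)
Q3 at 2.497°S, 35.762°E:
  T1: √((-0.046·111.32)² + (0.112·111.21)²) = √(26.22177 + 155.13998) = 13.467 km
  T2: √((0.011·111.32)² + (0.079·111.21)²) = √(1.49945 + 77.18659) = 8.871 km
  T3: √((0.057·111.32)² + (-0.015·111.21)²) = √(40.26207 + 2.78272) = 6.561 km
  T4: √((0.057·111.32)² + (0.095·111.21)²) = √(40.26207 + 111.61817) = 12.324 km
  → nearest: T3 (6.561 km)
Q4 at 2.470°S, 36.032°E:
  T1: √((-0.073·111.32)² + (-0.158·111.21)²) = √(66.03773 + 308.74637) = 19.359 km
  T2: √((-0.016·111.32)² + (-0.191·111.21)²) = √(3.17239 + 451.18475) = 21.316 km
  T3: √((0.030·111.32)² + (-0.285·111.21)²) = √(11.15293 + 1004.56352) = 31.870 km
  T4: √((0.030·111.32)² + (-0.175·111.21)²) = √(11.15293 + 378.75971) = 19.746 km
  → nearest: T1 (19.359 km)
Q5 at 2.447°S, 35.889°E:
  T1: √((-0.096·111.32)² + (-0.015·111.21)²) = √(114.20598 + 2.78272) = 10.816 km
  T2: √((-0.039·111.32)² + (-0.048·111.21)²) = √(18.84845 + 28.49510) = 6.881 km
  T3: √((0.007·111.32)² + (-0.142·111.21)²) = √(0.60721 + 249.38158) = 15.811 km
  T4: √((0.007·111.32)² + (-0.032·111.21)²) = √(0.60721 + 12.66449) = 3.643 km
  → nearest: T4 (3.643 km)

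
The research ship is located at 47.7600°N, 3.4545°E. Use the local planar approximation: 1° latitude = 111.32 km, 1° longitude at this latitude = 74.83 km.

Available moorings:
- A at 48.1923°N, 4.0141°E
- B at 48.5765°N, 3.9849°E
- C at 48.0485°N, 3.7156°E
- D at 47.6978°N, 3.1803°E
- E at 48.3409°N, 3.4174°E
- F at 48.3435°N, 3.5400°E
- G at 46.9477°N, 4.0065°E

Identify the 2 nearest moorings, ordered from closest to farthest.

Distances from 47.7600°N, 3.4545°E:
A: 63.7918 km
B: 99.1805 km
C: 37.5921 km
D: 21.6552 km
E: 64.7254 km
F: 65.2696 km
G: 99.4129 km
Sorted: D (21.6552 km) < C (37.5921 km) < A (63.7918 km) < E (64.7254 km) < …

D, C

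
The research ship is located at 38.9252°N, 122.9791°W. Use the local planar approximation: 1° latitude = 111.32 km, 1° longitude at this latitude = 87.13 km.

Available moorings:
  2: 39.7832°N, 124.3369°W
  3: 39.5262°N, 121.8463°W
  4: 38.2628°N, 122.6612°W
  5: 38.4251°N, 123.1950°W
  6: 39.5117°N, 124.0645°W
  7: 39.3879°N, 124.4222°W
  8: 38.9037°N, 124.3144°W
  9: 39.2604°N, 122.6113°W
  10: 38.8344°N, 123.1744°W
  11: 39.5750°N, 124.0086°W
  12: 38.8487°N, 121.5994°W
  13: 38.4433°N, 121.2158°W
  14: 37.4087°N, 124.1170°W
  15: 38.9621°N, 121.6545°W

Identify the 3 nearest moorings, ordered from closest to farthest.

10, 9, 5

Distances from 38.9252°N, 122.9791°W:
2: 152.0485 km
3: 119.2389 km
4: 78.7690 km
5: 58.7634 km
6: 114.9188 km
7: 135.8783 km
8: 116.3693 km
9: 49.1868 km
10: 19.7922 km
11: 115.2328 km
12: 120.5145 km
13: 162.7327 km
14: 195.7776 km
15: 115.4855 km
Sorted: 10 (19.7922 km) < 9 (49.1868 km) < 5 (58.7634 km) < 4 (78.7690 km) < 6 (114.9188 km) < …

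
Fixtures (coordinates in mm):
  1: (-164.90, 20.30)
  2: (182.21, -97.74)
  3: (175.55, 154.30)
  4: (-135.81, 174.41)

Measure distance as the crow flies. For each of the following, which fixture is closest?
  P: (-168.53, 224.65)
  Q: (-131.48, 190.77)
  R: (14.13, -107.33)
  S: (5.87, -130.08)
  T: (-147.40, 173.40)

P→4; Q→4; R→2; S→2; T→4

P at (-168.53, 224.65):
  1: √((3.63)² + (-204.35)²) = √(13.1769 + 41758.9225) = 204.38 mm
  2: √((350.74)² + (-322.39)²) = √(123018.5476 + 103935.3121) = 476.40 mm
  3: √((344.08)² + (-70.35)²) = √(118391.0464 + 4949.1225) = 351.20 mm
  4: √((32.72)² + (-50.24)²) = √(1070.5984 + 2524.0576) = 59.96 mm
  → nearest: 4 (59.96 mm)
Q at (-131.48, 190.77):
  1: √((-33.42)² + (-170.47)²) = √(1116.8964 + 29060.0209) = 173.72 mm
  2: √((313.69)² + (-288.51)²) = √(98401.4161 + 83238.0201) = 426.19 mm
  3: √((307.03)² + (-36.47)²) = √(94267.4209 + 1330.0609) = 309.19 mm
  4: √((-4.33)² + (-16.36)²) = √(18.7489 + 267.6496) = 16.92 mm
  → nearest: 4 (16.92 mm)
R at (14.13, -107.33):
  1: √((-179.03)² + (127.63)²) = √(32051.7409 + 16289.4169) = 219.87 mm
  2: √((168.08)² + (9.59)²) = √(28250.8864 + 91.9681) = 168.35 mm
  3: √((161.42)² + (261.63)²) = √(26056.4164 + 68450.2569) = 307.42 mm
  4: √((-149.94)² + (281.74)²) = √(22482.0036 + 79377.4276) = 319.15 mm
  → nearest: 2 (168.35 mm)
S at (5.87, -130.08):
  1: √((-170.77)² + (150.38)²) = √(29162.3929 + 22614.1444) = 227.54 mm
  2: √((176.34)² + (32.34)²) = √(31095.7956 + 1045.8756) = 179.28 mm
  3: √((169.68)² + (284.38)²) = √(28791.3024 + 80871.9844) = 331.15 mm
  4: √((-141.68)² + (304.49)²) = √(20073.2224 + 92714.1601) = 335.84 mm
  → nearest: 2 (179.28 mm)
T at (-147.40, 173.40):
  1: √((-17.50)² + (-153.10)²) = √(306.2500 + 23439.6100) = 154.10 mm
  2: √((329.61)² + (-271.14)²) = √(108642.7521 + 73516.8996) = 426.80 mm
  3: √((322.95)² + (-19.10)²) = √(104296.7025 + 364.8100) = 323.51 mm
  4: √((11.59)² + (1.01)²) = √(134.3281 + 1.0201) = 11.63 mm
  → nearest: 4 (11.63 mm)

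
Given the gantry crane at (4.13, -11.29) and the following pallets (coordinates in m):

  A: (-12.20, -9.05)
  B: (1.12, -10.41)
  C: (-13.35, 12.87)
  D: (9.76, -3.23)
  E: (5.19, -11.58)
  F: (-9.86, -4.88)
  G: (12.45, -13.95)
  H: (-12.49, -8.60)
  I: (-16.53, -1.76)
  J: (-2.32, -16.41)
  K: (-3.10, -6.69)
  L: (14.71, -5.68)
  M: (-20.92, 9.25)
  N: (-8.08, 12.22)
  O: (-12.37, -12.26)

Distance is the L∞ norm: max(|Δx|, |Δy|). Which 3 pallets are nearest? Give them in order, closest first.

Distances from (4.13, -11.29):
A: max(|-16.33|, |2.24|) = 16.33 m
B: max(|-3.01|, |0.88|) = 3.01 m
C: max(|-17.48|, |24.16|) = 24.16 m
D: max(|5.63|, |8.06|) = 8.06 m
E: max(|1.06|, |-0.29|) = 1.06 m
F: max(|-13.99|, |6.41|) = 13.99 m
G: max(|8.32|, |-2.66|) = 8.32 m
H: max(|-16.62|, |2.69|) = 16.62 m
I: max(|-20.66|, |9.53|) = 20.66 m
J: max(|-6.45|, |-5.12|) = 6.45 m
K: max(|-7.23|, |4.60|) = 7.23 m
L: max(|10.58|, |5.61|) = 10.58 m
M: max(|-25.05|, |20.54|) = 25.05 m
N: max(|-12.21|, |23.51|) = 23.51 m
O: max(|-16.50|, |-0.97|) = 16.50 m
Sorted: E (1.06 m) < B (3.01 m) < J (6.45 m) < K (7.23 m) < D (8.06 m) < …

E, B, J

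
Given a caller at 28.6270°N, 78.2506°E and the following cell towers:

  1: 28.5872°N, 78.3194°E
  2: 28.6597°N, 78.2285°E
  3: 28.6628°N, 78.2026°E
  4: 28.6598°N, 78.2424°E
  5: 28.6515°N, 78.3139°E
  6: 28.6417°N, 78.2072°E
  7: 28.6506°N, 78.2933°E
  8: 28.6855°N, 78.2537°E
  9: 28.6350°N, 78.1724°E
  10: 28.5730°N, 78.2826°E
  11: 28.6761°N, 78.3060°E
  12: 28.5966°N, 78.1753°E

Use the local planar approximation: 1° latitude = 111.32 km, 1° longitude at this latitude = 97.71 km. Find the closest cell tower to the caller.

Distances from 28.6270°N, 78.2506°E:
1: 8.0511 km
2: 4.2325 km
3: 6.1546 km
4: 3.7382 km
5: 6.7597 km
6: 4.5454 km
7: 4.9304 km
8: 6.5193 km
9: 7.6926 km
10: 6.7758 km
11: 7.6927 km
12: 8.0985 km
Minimum: 4 at 3.7382 km.

4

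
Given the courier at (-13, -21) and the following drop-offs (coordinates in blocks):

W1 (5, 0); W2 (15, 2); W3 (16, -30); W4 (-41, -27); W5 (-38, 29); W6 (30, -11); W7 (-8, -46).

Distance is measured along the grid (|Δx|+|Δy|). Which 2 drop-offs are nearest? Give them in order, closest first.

W7, W4

Distances from (-13, -21):
W1: 39 blocks
W2: 51 blocks
W3: 38 blocks
W4: 34 blocks
W5: 75 blocks
W6: 53 blocks
W7: 30 blocks
Sorted: W7 (30 blocks) < W4 (34 blocks) < W3 (38 blocks) < W1 (39 blocks) < …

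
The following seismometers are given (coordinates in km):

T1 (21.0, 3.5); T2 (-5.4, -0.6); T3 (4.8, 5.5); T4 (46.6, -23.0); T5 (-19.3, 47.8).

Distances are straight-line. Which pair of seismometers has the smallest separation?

Pairwise distances:
T1–T2: 26.7 km
T1–T3: 16.3 km
T1–T4: 36.8 km
T1–T5: 59.9 km
T2–T3: 11.9 km
T2–T4: 56.6 km
T2–T5: 50.4 km
T3–T4: 50.6 km
T3–T5: 48.7 km
T4–T5: 96.7 km
Closest pair: T2–T3 at 11.9 km.

T2 and T3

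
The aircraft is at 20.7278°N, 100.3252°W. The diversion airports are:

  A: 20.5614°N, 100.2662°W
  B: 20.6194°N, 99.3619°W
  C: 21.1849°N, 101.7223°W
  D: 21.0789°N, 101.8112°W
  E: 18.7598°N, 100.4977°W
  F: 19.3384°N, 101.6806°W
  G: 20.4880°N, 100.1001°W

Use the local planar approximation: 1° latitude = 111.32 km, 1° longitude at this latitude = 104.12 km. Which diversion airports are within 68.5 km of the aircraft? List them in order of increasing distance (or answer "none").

Distances from 20.7278°N, 100.3252°W:
A: 19.5157 km
B: 101.0221 km
C: 154.1090 km
D: 159.5826 km
E: 219.8128 km
F: 209.3758 km
G: 35.5234 km
Threshold 68.5 km: A (19.5157 km), G (35.5234 km) are within range.

A, G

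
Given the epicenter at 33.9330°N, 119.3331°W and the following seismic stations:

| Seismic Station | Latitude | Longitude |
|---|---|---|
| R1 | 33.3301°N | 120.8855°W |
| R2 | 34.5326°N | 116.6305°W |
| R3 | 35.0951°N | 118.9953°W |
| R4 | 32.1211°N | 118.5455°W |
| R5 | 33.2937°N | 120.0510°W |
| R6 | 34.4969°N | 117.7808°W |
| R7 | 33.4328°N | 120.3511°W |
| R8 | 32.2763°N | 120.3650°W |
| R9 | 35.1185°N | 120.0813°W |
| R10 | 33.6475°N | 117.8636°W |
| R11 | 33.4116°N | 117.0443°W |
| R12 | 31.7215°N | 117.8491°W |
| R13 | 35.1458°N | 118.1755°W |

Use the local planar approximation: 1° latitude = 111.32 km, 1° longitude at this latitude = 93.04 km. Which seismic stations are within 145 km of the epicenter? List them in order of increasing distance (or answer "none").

R5, R7, R3, R10

Distances from 33.9330°N, 119.3331°W:
R1: √((-0.6029·111.32)² + (-1.5524·93.04)²) = √(4504.400137 + 20861.554731) = 159.2669 km
R2: √((0.5996·111.32)² + (2.7026·93.04)²) = √(4455.225018 + 63227.054222) = 260.1582 km
R3: √((1.1621·111.32)² + (0.3378·93.04)²) = √(16735.295981 + 987.776510) = 133.1280 km
R4: √((-1.8119·111.32)² + (0.7876·93.04)²) = √(40683.175608 + 5369.709837) = 214.5994 km
R5: √((-0.6393·111.32)² + (-0.7179·93.04)²) = √(5064.724240 + 4461.360421) = 97.6017 km
R6: √((0.5639·111.32)² + (1.5523·93.04)²) = √(3940.493219 + 20858.867165) = 157.4781 km
R7: √((-0.5002·111.32)² + (-1.0180·93.04)²) = √(3100.514524 + 8970.878185) = 109.8699 km
R8: √((-1.6567·111.32)² + (-1.0319·93.04)²) = √(34012.154236 + 9217.531456) = 207.9175 km
R9: √((1.1855·111.32)² + (-0.7482·93.04)²) = √(17416.043948 + 4845.904055) = 149.2044 km
R10: √((-0.2855·111.32)² + (1.4695·93.04)²) = √(1010.086625 + 18692.981848) = 140.3676 km
R11: √((-0.5214·111.32)² + (2.2888·93.04)²) = √(3368.902553 + 45347.682057) = 220.7183 km
R12: √((-2.2115·111.32)² + (1.4840·93.04)²) = √(60606.650482 + 19063.700452) = 282.2594 km
R13: √((1.2128·111.32)² + (1.1576·93.04)²) = √(18227.401999 + 11599.958611) = 172.7060 km
Threshold 145 km: R5 (97.6017 km), R7 (109.8699 km), R3 (133.1280 km), R10 (140.3676 km) are within range.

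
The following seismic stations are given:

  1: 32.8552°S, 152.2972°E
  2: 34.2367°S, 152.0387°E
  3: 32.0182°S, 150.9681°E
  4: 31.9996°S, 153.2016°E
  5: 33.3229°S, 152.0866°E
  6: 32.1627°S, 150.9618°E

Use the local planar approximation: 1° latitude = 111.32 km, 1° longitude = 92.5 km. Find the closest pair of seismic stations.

3 and 6

Pairwise distances:
1–2: 155.6364 km
1–3: 154.2602 km
1–4: 126.7682 km
1–5: 55.5895 km
1–6: 145.6057 km
2–3: 266.0789 km
2–4: 271.2726 km
2–5: 101.8207 km
2–6: 251.4504 km
3–4: 206.6091 km
3–5: 178.3218 km
3–6: 16.0963 km
4–5: 179.8263 km
4–6: 207.9755 km
5–6: 165.8486 km
Closest pair: 3–6 at 16.0963 km.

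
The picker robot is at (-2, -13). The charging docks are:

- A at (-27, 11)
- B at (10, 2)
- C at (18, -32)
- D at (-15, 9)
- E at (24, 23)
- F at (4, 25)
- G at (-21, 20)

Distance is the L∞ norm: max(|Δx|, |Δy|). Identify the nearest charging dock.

Distances from (-2, -13):
A: 25
B: 15
C: 20
D: 22
E: 36
F: 38
G: 33
Minimum: B at 15.

B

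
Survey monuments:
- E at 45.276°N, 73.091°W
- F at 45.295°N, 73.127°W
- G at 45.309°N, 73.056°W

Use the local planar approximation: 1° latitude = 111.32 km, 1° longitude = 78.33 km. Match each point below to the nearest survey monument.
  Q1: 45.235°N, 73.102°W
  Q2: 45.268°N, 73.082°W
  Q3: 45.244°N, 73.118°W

Q1→E; Q2→E; Q3→E

Q1 at 45.235°N, 73.102°W:
  E: √((0.041·111.32)² + (0.011·78.33)²) = √(20.83119 + 0.74241) = 4.645 km
  F: √((0.060·111.32)² + (-0.025·78.33)²) = √(44.61171 + 3.83474) = 6.960 km
  G: √((0.074·111.32)² + (0.046·78.33)²) = √(67.85937 + 12.98291) = 8.991 km
  → nearest: E (4.645 km)
Q2 at 45.268°N, 73.082°W:
  E: √((0.008·111.32)² + (-0.009·78.33)²) = √(0.79310 + 0.49698) = 1.136 km
  F: √((0.027·111.32)² + (-0.045·78.33)²) = √(9.03387 + 12.42457) = 4.632 km
  G: √((0.041·111.32)² + (0.026·78.33)²) = √(20.83119 + 4.14766) = 4.998 km
  → nearest: E (1.136 km)
Q3 at 45.244°N, 73.118°W:
  E: √((0.032·111.32)² + (0.027·78.33)²) = √(12.68955 + 4.47284) = 4.143 km
  F: √((0.051·111.32)² + (-0.009·78.33)²) = √(32.23196 + 0.49698) = 5.721 km
  G: √((0.065·111.32)² + (0.062·78.33)²) = √(52.35680 + 23.58520) = 8.714 km
  → nearest: E (4.143 km)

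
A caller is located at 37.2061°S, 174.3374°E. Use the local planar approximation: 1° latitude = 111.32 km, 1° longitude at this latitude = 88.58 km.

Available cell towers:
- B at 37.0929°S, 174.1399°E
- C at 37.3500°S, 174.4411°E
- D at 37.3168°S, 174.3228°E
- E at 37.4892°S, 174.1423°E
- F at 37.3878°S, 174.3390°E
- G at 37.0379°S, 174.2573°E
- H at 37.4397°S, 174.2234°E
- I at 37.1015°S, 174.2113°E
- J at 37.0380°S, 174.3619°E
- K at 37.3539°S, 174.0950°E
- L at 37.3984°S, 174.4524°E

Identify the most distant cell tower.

E

Distances from 37.2061°S, 174.3374°E:
B: 21.5605 km
C: 18.4658 km
D: 12.3908 km
E: 35.9422 km
F: 20.2273 km
G: 20.0233 km
H: 27.8962 km
I: 16.1354 km
J: 18.8383 km
K: 27.0507 km
L: 23.7070 km
Maximum: E at 35.9422 km.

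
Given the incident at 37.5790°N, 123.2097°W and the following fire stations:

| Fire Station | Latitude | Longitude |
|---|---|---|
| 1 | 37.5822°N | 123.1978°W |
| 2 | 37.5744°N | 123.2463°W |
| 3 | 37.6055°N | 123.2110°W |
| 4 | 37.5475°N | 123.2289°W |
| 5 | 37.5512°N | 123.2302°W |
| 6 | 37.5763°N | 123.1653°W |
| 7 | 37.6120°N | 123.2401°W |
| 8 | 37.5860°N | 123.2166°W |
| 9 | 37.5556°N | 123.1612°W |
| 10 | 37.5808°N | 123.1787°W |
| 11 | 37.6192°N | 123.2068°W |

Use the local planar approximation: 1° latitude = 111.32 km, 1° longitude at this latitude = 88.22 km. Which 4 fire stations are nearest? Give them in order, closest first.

Distances from 37.5790°N, 123.2097°W:
1: √((0.0032·111.32)² + (0.0119·88.22)²) = √(0.126896 + 1.102118) = 1.1086 km
2: √((-0.0046·111.32)² + (-0.0366·88.22)²) = √(0.262218 + 10.425485) = 3.2692 km
3: √((0.0265·111.32)² + (-0.0013·88.22)²) = √(8.702382 + 0.013153) = 2.9522 km
4: √((-0.0315·111.32)² + (-0.0192·88.22)²) = √(12.296103 + 2.869040) = 3.8942 km
5: √((-0.0278·111.32)² + (-0.0205·88.22)²) = √(9.577143 + 3.270708) = 3.5844 km
6: √((-0.0027·111.32)² + (0.0444·88.22)²) = √(0.090339 + 15.342638) = 3.9285 km
7: √((0.0330·111.32)² + (-0.0304·88.22)²) = √(13.495043 + 7.192523) = 4.5484 km
8: √((0.0070·111.32)² + (-0.0069·88.22)²) = √(0.607215 + 0.370538) = 0.9888 km
9: √((-0.0234·111.32)² + (0.0485·88.22)²) = √(6.785441 + 18.307017) = 5.0092 km
10: √((0.0018·111.32)² + (0.0310·88.22)²) = √(0.040151 + 7.479240) = 2.7422 km
11: √((0.0402·111.32)² + (0.0029·88.22)²) = √(20.026198 + 0.065453) = 4.4824 km
Sorted: 8 (0.9888 km) < 1 (1.1086 km) < 10 (2.7422 km) < 3 (2.9522 km) < 2 (3.2692 km) < 5 (3.5844 km) < …

8, 1, 10, 3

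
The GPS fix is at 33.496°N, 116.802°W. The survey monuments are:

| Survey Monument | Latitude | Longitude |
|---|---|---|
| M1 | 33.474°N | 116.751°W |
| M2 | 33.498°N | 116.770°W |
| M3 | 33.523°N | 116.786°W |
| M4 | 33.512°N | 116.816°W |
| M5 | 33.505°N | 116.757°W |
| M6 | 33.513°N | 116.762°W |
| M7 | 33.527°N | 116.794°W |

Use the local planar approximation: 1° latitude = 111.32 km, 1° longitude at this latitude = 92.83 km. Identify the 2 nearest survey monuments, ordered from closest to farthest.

Distances from 33.496°N, 116.802°W:
M1: 5.330 km
M2: 2.979 km
M3: 3.353 km
M4: 2.205 km
M5: 4.296 km
M6: 4.168 km
M7: 3.530 km
Sorted: M4 (2.205 km) < M2 (2.979 km) < M3 (3.353 km) < M7 (3.530 km) < …

M4, M2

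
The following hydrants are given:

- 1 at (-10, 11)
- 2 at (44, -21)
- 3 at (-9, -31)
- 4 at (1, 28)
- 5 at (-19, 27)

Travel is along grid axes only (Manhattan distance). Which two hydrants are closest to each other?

4 and 5

Pairwise distances:
1–2: 86
1–3: 43
1–4: 28
1–5: 25
2–3: 63
2–4: 92
2–5: 111
3–4: 69
3–5: 68
4–5: 21
Closest pair: 4–5 at 21.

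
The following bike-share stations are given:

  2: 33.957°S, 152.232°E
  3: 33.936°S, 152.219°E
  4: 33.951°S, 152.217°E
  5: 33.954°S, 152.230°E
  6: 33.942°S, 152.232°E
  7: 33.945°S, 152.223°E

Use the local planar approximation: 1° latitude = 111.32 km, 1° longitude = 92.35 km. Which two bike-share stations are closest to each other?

Pairwise distances:
2–3: √((0.021·111.32)² + (-0.013·92.35)²) = √(5.46493 + 1.44132) = 2.628 km
2–4: √((0.006·111.32)² + (-0.015·92.35)²) = √(0.44612 + 1.91892) = 1.538 km
2–5: √((0.003·111.32)² + (-0.002·92.35)²) = √(0.11153 + 0.03411) = 0.382 km
2–6: √((0.015·111.32)² + (0.000·92.35)²) = √(2.78823 + 0.00000) = 1.670 km
2–7: √((0.012·111.32)² + (-0.009·92.35)²) = √(1.78447 + 0.69081) = 1.573 km
3–4: √((-0.015·111.32)² + (-0.002·92.35)²) = √(2.78823 + 0.03411) = 1.680 km
3–5: √((-0.018·111.32)² + (0.011·92.35)²) = √(4.01505 + 1.03195) = 2.247 km
3–6: √((-0.006·111.32)² + (0.013·92.35)²) = √(0.44612 + 1.44132) = 1.374 km
3–7: √((-0.009·111.32)² + (0.004·92.35)²) = √(1.00376 + 0.13646) = 1.068 km
4–5: √((-0.003·111.32)² + (0.013·92.35)²) = √(0.11153 + 1.44132) = 1.246 km
4–6: √((0.009·111.32)² + (0.015·92.35)²) = √(1.00376 + 1.91892) = 1.710 km
4–7: √((0.006·111.32)² + (0.006·92.35)²) = √(0.44612 + 0.30703) = 0.868 km
5–6: √((0.012·111.32)² + (0.002·92.35)²) = √(1.78447 + 0.03411) = 1.349 km
5–7: √((0.009·111.32)² + (-0.007·92.35)²) = √(1.00376 + 0.41790) = 1.192 km
6–7: √((-0.003·111.32)² + (-0.009·92.35)²) = √(0.11153 + 0.69081) = 0.896 km
Closest pair: 2–5 at 0.382 km.

2 and 5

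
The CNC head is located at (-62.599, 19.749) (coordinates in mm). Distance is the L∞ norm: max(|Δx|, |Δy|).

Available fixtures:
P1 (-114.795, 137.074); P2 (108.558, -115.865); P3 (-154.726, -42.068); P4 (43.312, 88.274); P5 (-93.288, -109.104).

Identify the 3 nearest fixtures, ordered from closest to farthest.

Distances from (-62.599, 19.749):
P1: 117.325 mm
P2: 171.157 mm
P3: 92.127 mm
P4: 105.911 mm
P5: 128.853 mm
Sorted: P3 (92.127 mm) < P4 (105.911 mm) < P1 (117.325 mm) < P5 (128.853 mm) < P2 (171.157 mm)

P3, P4, P1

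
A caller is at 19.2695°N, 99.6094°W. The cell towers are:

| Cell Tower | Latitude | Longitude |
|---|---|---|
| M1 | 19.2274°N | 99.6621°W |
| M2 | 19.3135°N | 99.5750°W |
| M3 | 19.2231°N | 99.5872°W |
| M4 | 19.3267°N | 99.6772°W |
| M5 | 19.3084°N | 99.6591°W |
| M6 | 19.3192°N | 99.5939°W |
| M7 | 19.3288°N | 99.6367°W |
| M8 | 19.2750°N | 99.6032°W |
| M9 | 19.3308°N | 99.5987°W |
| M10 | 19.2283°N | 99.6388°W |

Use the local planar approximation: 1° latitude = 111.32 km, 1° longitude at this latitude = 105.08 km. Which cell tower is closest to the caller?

M8

Distances from 19.2695°N, 99.6094°W:
M1: √((-0.0421·111.32)² + (-0.0527·105.08)²) = √(21.963957 + 30.666298) = 7.2547 km
M2: √((0.0440·111.32)² + (0.0344·105.08)²) = √(23.991188 + 13.066432) = 6.0875 km
M3: √((-0.0464·111.32)² + (0.0222·105.08)²) = √(26.679787 + 5.441844) = 5.6676 km
M4: √((0.0572·111.32)² + (-0.0678·105.08)²) = √(40.545107 + 50.757417) = 9.5552 km
M5: √((0.0389·111.32)² + (-0.0497·105.08)²) = √(18.751914 + 27.274256) = 6.7843 km
M6: √((0.0497·111.32)² + (0.0155·105.08)²) = √(30.609707 + 2.652794) = 5.7674 km
M7: √((0.0593·111.32)² + (-0.0273·105.08)²) = √(43.576845 + 8.229348) = 7.1977 km
M8: √((0.0055·111.32)² + (0.0062·105.08)²) = √(0.374862 + 0.424447) = 0.8940 km
M9: √((0.0613·111.32)² + (0.0107·105.08)²) = √(46.565830 + 1.264176) = 6.9159 km
M10: √((-0.0412·111.32)² + (-0.0294·105.08)²) = √(21.034918 + 9.544096) = 5.5298 km
Minimum: M8 at 0.8940 km.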